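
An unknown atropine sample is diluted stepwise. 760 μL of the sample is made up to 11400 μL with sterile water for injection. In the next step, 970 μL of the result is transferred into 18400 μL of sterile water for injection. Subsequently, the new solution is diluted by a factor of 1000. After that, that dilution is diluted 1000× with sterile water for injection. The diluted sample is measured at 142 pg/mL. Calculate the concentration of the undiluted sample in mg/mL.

Overall dilution factor = 15 × 19.97 × 1000 × 1000 = 3.00 × 10⁸.
Original = 142 pg/mL × 3.00 × 10⁸ = 4.25 × 10¹⁰ pg/mL = 42.5 mg/mL.

42.5 mg/mL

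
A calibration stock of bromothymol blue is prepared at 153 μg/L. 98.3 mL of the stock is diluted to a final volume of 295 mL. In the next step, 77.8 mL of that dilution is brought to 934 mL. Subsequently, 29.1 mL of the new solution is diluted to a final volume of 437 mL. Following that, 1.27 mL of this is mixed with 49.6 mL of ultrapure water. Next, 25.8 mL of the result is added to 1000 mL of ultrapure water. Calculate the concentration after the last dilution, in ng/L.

Overall dilution factor = 3.001 × 12.01 × 15.02 × 40.06 × 39.76 = 8.62 × 10⁵.
153 μg/L / 8.62 × 10⁵ = 1.78 × 10⁻⁴ μg/L = 0.178 ng/L.

0.178 ng/L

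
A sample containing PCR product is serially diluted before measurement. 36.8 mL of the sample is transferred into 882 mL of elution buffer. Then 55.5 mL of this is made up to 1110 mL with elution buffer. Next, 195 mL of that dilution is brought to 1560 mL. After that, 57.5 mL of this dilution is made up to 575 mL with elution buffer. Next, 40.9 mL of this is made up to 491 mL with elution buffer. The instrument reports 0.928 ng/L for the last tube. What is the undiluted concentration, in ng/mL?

Overall dilution factor = 24.97 × 20 × 8 × 10 × 12.00 = 4.80 × 10⁵.
Original = 0.928 ng/L × 4.80 × 10⁵ = 4.45 × 10⁵ ng/L = 445 ng/mL.

445 ng/mL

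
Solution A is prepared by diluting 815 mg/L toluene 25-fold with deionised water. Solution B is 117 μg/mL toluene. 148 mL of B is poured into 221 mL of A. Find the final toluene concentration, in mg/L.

66.5 mg/L

C_A = 815 mg/L / 25 = 32.6 mg/L.
C_B = 117 μg/mL = 117 mg/L.
C_mix = (C_A·V_A + C_B·V_B)/(V_A + V_B) = (32.6×221 + 117×148) / 369.0 = 66.5 mg/L.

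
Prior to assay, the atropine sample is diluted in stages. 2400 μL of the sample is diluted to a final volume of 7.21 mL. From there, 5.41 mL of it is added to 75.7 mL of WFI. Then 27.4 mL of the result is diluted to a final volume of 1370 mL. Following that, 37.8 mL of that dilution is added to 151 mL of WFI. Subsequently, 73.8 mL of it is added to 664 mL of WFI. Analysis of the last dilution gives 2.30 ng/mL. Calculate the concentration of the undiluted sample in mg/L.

Overall dilution factor = 3.004 × 14.99 × 50 × 4.995 × 9.997 = 1.12 × 10⁵.
Original = 2.30 ng/mL × 1.12 × 10⁵ = 2.59 × 10⁵ ng/mL = 259 mg/L.

259 mg/L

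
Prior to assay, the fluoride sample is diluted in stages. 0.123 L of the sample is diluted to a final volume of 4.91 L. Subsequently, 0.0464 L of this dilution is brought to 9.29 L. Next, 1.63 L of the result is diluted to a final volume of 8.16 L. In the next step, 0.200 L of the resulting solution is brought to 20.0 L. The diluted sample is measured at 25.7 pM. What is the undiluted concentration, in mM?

Overall dilution factor = 39.92 × 200.2 × 5.006 × 100 = 4.00 × 10⁶.
Original = 25.7 pM × 4.00 × 10⁶ = 1.03 × 10⁸ pM = 0.103 mM.

0.103 mM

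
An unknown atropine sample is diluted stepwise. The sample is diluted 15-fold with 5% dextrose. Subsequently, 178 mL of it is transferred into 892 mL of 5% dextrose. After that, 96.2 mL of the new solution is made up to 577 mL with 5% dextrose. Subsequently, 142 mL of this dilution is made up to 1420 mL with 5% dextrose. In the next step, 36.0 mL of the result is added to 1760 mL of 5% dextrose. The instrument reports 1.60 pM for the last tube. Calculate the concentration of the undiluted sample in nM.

Overall dilution factor = 15 × 6.011 × 5.998 × 10 × 49.89 = 2.70 × 10⁵.
Original = 1.60 pM × 2.70 × 10⁵ = 4.32 × 10⁵ pM = 432 nM.

432 nM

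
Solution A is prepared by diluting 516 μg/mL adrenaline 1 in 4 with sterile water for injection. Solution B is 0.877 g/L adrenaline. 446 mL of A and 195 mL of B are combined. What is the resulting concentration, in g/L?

0.357 g/L

C_A = 516 μg/mL / 4 = 129 μg/mL.
C_B = 0.877 g/L = 877 μg/mL.
C_mix = (C_A·V_A + C_B·V_B)/(V_A + V_B) = (129×446 + 877×195) / 641.0 = 357 μg/mL = 0.357 g/L.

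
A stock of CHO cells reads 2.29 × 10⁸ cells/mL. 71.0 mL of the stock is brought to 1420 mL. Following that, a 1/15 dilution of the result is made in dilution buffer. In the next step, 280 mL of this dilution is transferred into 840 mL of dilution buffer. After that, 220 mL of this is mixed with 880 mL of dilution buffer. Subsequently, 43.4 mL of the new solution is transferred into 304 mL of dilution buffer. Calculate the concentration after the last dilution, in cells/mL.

4770 cells/mL

Overall dilution factor = 20 × 15 × 4 × 5 × 8.005 = 4.80 × 10⁴.
2.29 × 10⁸ cells/mL / 4.80 × 10⁴ = 4770 cells/mL.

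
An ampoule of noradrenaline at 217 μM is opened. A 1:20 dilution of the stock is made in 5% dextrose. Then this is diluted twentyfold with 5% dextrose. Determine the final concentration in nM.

542 nM

Overall dilution factor = 20 × 20 = 400.
217 μM / 400 = 0.542 μM = 542 nM.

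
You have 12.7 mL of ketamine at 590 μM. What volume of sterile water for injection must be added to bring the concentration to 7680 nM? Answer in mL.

963 mL

7680 nM = 7.68 μM.
V₂ = C₁V₁/C₂ = 590 × 12.7 / 7.68 = 976 mL.
Diluent to add = V₂ − V₁ = 976 − 12.7 = 963 mL.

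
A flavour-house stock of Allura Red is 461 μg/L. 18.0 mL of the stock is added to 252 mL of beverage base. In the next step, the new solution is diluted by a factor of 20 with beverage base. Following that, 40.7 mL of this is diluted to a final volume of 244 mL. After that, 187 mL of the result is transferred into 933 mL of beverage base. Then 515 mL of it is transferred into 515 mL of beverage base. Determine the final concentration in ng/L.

21.4 ng/L

Overall dilution factor = 15 × 20 × 5.995 × 5.989 × 2 = 2.15 × 10⁴.
461 μg/L / 2.15 × 10⁴ = 0.0214 μg/L = 21.4 ng/L.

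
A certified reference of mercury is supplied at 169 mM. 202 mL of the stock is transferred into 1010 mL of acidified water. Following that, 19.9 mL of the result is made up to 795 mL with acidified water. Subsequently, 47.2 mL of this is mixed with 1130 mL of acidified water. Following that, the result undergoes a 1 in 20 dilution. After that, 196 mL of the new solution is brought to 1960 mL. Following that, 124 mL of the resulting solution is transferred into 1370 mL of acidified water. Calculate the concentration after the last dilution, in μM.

0.0117 μM

Overall dilution factor = 6 × 39.95 × 24.94 × 20 × 10 × 12.05 = 1.44 × 10⁷.
169 mM / 1.44 × 10⁷ = 1.17 × 10⁻⁵ mM = 0.0117 μM.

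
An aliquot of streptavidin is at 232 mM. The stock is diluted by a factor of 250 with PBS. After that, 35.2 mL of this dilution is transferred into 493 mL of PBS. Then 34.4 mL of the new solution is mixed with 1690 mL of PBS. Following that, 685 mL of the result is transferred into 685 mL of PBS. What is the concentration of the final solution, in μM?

0.617 μM

Overall dilution factor = 250 × 15.01 × 50.13 × 2 = 3.76 × 10⁵.
232 mM / 3.76 × 10⁵ = 6.17 × 10⁻⁴ mM = 0.617 μM.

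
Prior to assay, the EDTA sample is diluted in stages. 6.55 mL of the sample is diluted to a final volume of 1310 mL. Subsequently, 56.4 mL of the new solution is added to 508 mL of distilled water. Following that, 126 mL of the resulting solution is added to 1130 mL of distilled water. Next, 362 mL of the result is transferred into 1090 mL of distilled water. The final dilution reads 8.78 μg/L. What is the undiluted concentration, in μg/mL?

Overall dilution factor = 200 × 10.01 × 9.968 × 4.011 = 8.00 × 10⁴.
Original = 8.78 μg/L × 8.00 × 10⁴ = 7.03 × 10⁵ μg/L = 703 μg/mL.

703 μg/mL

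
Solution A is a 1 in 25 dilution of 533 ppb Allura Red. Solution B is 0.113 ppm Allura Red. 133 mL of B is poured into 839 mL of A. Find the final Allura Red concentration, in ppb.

C_A = 533 ppb / 25 = 21.3 ppb.
C_B = 0.113 ppm = 113 ppb.
C_mix = (C_A·V_A + C_B·V_B)/(V_A + V_B) = (21.3×839 + 113×133) / 972.0 = 33.9 ppb.

33.9 ppb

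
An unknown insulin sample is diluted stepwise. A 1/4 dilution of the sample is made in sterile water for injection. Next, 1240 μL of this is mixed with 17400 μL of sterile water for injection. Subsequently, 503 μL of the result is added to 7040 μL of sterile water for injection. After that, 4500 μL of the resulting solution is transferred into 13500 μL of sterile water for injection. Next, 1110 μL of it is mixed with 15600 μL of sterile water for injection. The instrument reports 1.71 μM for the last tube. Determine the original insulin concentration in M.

0.0928 M

Overall dilution factor = 4 × 15.03 × 15.00 × 4 × 15.05 = 5.43 × 10⁴.
Original = 1.71 μM × 5.43 × 10⁴ = 9.28 × 10⁴ μM = 0.0928 M.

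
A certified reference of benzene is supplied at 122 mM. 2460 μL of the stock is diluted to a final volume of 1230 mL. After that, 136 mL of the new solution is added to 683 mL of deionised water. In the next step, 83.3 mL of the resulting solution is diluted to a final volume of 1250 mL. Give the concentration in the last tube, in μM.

Overall dilution factor = 500 × 6.022 × 15.01 = 4.52 × 10⁴.
122 mM / 4.52 × 10⁴ = 2.70 × 10⁻³ mM = 2.70 μM.

2.70 μM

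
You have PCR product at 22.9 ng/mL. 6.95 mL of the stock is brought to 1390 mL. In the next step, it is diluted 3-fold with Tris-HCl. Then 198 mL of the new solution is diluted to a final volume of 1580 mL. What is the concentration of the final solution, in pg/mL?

4.78 pg/mL

Overall dilution factor = 200 × 3 × 7.980 = 4788.
22.9 ng/mL / 4788 = 4.78 × 10⁻³ ng/mL = 4.78 pg/mL.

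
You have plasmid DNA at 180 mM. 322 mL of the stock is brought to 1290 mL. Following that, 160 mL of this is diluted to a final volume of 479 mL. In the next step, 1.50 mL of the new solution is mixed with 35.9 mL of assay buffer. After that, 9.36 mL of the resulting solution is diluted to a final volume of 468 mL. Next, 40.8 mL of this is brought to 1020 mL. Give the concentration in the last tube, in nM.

482 nM

Overall dilution factor = 4.006 × 2.994 × 24.93 × 50 × 25 = 3.74 × 10⁵.
180 mM / 3.74 × 10⁵ = 4.82 × 10⁻⁴ mM = 482 nM.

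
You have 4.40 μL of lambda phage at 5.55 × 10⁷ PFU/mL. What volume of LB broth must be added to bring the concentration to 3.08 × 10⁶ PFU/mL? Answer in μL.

V₂ = C₁V₁/C₂ = 5.55 × 10⁷ × 4.40 / 3.08 × 10⁶ = 79.3 μL.
Diluent to add = V₂ − V₁ = 79.3 − 4.40 = 74.9 μL.

74.9 μL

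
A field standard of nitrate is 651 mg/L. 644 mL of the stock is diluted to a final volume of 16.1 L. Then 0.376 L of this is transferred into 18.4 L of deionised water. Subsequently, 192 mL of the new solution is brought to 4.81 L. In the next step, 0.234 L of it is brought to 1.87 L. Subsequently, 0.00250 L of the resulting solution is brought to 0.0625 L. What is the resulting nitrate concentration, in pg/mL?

Overall dilution factor = 25 × 49.94 × 25.05 × 7.991 × 25 = 6.25 × 10⁶.
651 mg/L / 6.25 × 10⁶ = 1.04 × 10⁻⁴ mg/L = 104 pg/mL.

104 pg/mL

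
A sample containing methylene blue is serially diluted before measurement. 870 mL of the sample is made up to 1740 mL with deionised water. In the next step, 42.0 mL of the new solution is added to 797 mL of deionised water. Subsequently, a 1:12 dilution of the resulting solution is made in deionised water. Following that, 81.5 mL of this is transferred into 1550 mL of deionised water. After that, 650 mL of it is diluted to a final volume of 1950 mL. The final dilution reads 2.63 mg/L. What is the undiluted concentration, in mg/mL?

Overall dilution factor = 2 × 19.98 × 12 × 20.02 × 3 = 2.88 × 10⁴.
Original = 2.63 mg/L × 2.88 × 10⁴ = 7.57 × 10⁴ mg/L = 75.7 mg/mL.

75.7 mg/mL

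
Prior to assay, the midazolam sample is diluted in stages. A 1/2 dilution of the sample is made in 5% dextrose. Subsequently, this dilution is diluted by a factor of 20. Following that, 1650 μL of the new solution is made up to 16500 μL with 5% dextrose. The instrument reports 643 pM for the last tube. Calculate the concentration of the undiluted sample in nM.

257 nM

Overall dilution factor = 2 × 20 × 10 = 400.
Original = 643 pM × 400 = 2.57 × 10⁵ pM = 257 nM.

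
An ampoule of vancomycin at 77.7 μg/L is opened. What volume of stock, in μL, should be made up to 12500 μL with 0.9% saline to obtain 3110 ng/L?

3110 ng/L = 3.11 μg/L.
V₁ = C₂V₂/C₁ = 3.11 × 12500 / 77.7 = 500 μL.

500 μL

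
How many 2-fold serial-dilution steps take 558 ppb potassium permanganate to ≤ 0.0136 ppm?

6

Need 2ⁿ ≥ 41.0, so n ≥ log(41.0)/log(2) = 5.36.
Minimum whole steps: n = 6.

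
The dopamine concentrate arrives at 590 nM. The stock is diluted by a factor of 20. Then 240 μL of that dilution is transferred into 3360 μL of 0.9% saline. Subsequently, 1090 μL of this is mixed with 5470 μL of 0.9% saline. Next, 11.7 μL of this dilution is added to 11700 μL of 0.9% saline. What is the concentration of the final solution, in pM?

Overall dilution factor = 20 × 15 × 6.018 × 1001 = 1.81 × 10⁶.
590 nM / 1.81 × 10⁶ = 3.26 × 10⁻⁴ nM = 0.326 pM.

0.326 pM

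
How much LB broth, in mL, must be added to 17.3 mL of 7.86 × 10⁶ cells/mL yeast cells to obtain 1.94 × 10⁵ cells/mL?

V₂ = C₁V₁/C₂ = 7.86 × 10⁶ × 17.3 / 1.94 × 10⁵ = 701 mL.
Diluent to add = V₂ − V₁ = 701 − 17.3 = 684 mL.

684 mL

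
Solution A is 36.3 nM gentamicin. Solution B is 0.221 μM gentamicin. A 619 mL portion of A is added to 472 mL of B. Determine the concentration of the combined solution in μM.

0.116 μM

C_B = 0.221 μM = 221 nM.
C_mix = (C_A·V_A + C_B·V_B)/(V_A + V_B) = (36.3×619 + 221×472) / 1091 = 116 nM = 0.116 μM.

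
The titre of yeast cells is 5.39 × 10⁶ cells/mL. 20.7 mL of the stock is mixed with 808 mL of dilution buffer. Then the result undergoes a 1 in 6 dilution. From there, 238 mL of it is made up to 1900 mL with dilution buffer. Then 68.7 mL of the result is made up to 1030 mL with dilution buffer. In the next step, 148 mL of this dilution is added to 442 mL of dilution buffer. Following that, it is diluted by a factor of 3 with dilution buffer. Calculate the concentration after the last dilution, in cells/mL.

15.7 cells/mL

Overall dilution factor = 40.03 × 6 × 7.983 × 14.99 × 3.986 × 3 = 3.44 × 10⁵.
5.39 × 10⁶ cells/mL / 3.44 × 10⁵ = 15.7 cells/mL.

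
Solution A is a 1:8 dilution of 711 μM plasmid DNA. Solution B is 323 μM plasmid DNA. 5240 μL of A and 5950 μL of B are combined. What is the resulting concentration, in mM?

C_A = 711 μM / 8 = 88.9 μM.
C_mix = (C_A·V_A + C_B·V_B)/(V_A + V_B) = (88.9×5240 + 323×5950) / 11190 = 213 μM = 0.213 mM.

0.213 mM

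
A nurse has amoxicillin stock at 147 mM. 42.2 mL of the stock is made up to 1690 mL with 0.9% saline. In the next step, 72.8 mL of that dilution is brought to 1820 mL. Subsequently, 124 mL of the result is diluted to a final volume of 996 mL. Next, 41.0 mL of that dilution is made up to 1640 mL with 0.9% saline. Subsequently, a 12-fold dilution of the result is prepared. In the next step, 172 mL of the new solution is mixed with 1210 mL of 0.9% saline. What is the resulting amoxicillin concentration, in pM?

4740 pM

Overall dilution factor = 40.05 × 25 × 8.032 × 40 × 12 × 8.035 = 3.10 × 10⁷.
147 mM / 3.10 × 10⁷ = 4.74 × 10⁻⁶ mM = 4740 pM.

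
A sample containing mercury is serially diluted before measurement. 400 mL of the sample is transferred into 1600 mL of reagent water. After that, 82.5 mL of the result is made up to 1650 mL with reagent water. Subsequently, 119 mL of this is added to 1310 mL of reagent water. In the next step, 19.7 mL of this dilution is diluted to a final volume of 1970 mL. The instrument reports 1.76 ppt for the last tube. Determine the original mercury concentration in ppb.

Overall dilution factor = 5 × 20 × 12.01 × 100 = 1.20 × 10⁵.
Original = 1.76 ppt × 1.20 × 10⁵ = 2.11 × 10⁵ ppt = 211 ppb.

211 ppb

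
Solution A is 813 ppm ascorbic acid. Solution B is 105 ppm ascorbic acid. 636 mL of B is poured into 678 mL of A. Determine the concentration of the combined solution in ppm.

C_mix = (C_A·V_A + C_B·V_B)/(V_A + V_B) = (813×678 + 105×636) / 1314 = 470 ppm.

470 ppm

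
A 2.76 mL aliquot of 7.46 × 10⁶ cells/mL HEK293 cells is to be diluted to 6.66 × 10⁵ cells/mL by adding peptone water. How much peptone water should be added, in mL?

28.2 mL

V₂ = C₁V₁/C₂ = 7.46 × 10⁶ × 2.76 / 6.66 × 10⁵ = 30.9 mL.
Diluent to add = V₂ − V₁ = 30.9 − 2.76 = 28.2 mL.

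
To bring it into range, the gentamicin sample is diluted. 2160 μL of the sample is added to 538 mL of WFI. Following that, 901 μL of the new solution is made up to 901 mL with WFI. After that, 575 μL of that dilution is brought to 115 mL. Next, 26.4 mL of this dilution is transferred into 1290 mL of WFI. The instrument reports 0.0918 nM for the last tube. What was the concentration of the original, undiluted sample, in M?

Overall dilution factor = 250.1 × 1000 × 200 × 49.86 = 2.49 × 10⁹.
Original = 0.0918 nM × 2.49 × 10⁹ = 2.29 × 10⁸ nM = 0.229 M.

0.229 M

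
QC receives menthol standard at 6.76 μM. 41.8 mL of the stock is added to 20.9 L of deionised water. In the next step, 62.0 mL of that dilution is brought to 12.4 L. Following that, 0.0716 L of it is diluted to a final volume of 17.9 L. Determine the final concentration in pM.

Overall dilution factor = 501 × 200 × 250 = 2.50 × 10⁷.
6.76 μM / 2.50 × 10⁷ = 2.70 × 10⁻⁷ μM = 0.270 pM.

0.270 pM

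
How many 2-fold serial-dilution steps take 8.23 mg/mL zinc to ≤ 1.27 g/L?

Need 2ⁿ ≥ 6.48, so n ≥ log(6.48)/log(2) = 2.70.
Minimum whole steps: n = 3.

3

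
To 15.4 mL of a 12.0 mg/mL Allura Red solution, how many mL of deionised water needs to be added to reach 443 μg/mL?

443 μg/mL = 0.443 mg/mL.
V₂ = C₁V₁/C₂ = 12.0 × 15.4 / 0.443 = 417 mL.
Diluent to add = V₂ − V₁ = 417 − 15.4 = 402 mL.

402 mL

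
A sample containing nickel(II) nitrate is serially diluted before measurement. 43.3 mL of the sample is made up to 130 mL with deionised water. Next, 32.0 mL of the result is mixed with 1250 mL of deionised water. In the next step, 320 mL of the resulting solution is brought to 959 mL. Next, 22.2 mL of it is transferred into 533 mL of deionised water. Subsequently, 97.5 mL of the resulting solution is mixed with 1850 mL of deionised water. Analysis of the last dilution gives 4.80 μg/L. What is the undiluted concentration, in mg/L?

Overall dilution factor = 3.002 × 40.06 × 2.997 × 25.01 × 19.97 = 1.80 × 10⁵.
Original = 4.80 μg/L × 1.80 × 10⁵ = 8.64 × 10⁵ μg/L = 864 mg/L.

864 mg/L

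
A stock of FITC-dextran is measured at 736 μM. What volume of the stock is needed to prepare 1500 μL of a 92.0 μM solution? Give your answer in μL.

V₁ = C₂V₂/C₁ = 92.0 × 1500 / 736 = 188 μL.

188 μL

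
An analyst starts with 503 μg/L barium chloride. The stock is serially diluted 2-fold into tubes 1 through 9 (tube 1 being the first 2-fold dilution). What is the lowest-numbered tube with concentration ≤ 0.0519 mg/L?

Tube n has concentration 503 μg/L / 2ⁿ.
Need 2ⁿ ≥ 503 μg/L / 0.0519 mg/L = 9.69, so n ≥ 3.28.
First such tube: n = 4.

tube 4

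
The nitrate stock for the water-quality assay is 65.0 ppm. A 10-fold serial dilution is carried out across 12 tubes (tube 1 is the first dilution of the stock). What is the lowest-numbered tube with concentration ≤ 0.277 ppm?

Tube n has concentration 65.0 ppm / 10ⁿ.
Need 10ⁿ ≥ 65.0 ppm / 0.277 ppm = 235, so n ≥ 2.37.
First such tube: n = 3.

tube 3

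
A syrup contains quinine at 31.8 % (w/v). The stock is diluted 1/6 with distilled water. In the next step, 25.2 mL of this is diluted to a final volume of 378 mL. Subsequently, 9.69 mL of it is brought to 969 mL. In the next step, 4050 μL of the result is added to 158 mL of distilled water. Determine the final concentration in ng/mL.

883 ng/mL

Overall dilution factor = 6 × 15 × 100 × 40.01 = 3.60 × 10⁵.
31.8 % (w/v) / 3.60 × 10⁵ = 8.83 × 10⁻⁵ % (w/v) = 883 ng/mL.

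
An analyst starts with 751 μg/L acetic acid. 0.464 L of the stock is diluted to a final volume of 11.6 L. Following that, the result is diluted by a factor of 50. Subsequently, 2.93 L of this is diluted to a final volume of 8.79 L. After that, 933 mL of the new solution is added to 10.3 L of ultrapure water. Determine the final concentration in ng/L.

Overall dilution factor = 25 × 50 × 3 × 12.04 = 4.51 × 10⁴.
751 μg/L / 4.51 × 10⁴ = 0.0166 μg/L = 16.6 ng/L.

16.6 ng/L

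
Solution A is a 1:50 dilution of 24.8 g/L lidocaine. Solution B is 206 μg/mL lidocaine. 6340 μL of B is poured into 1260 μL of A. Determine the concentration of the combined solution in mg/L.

C_A = 24.8 g/L / 50 = 0.496 g/L.
C_B = 206 μg/mL = 0.206 g/L.
C_mix = (C_A·V_A + C_B·V_B)/(V_A + V_B) = (0.496×1260 + 0.206×6340) / 7600 = 0.254 g/L = 254 mg/L.

254 mg/L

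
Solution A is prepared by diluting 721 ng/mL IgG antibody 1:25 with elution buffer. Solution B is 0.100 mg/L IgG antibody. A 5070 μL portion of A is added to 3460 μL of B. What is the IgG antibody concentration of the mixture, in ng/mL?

C_A = 721 ng/mL / 25 = 28.8 ng/mL.
C_B = 0.100 mg/L = 100 ng/mL.
C_mix = (C_A·V_A + C_B·V_B)/(V_A + V_B) = (28.8×5070 + 100×3460) / 8530 = 57.7 ng/mL.

57.7 ng/mL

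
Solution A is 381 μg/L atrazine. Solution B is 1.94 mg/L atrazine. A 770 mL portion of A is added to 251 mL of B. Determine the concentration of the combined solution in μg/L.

C_B = 1.94 mg/L = 1940 μg/L.
C_mix = (C_A·V_A + C_B·V_B)/(V_A + V_B) = (381×770 + 1940×251) / 1021 = 764 μg/L.

764 μg/L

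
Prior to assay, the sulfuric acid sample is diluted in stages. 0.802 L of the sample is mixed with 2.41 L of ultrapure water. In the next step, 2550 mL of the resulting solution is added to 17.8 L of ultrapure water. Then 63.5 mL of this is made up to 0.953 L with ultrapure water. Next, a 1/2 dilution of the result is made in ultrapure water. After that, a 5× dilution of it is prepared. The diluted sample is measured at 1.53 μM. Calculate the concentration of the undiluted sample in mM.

7.34 mM

Overall dilution factor = 4.005 × 7.980 × 15.01 × 2 × 5 = 4797.
Original = 1.53 μM × 4797 = 7339 μM = 7.34 mM.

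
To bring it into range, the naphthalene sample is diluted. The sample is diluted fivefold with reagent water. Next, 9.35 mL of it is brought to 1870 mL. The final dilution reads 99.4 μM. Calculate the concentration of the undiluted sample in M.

0.0994 M

Overall dilution factor = 5 × 200 = 1000.
Original = 99.4 μM × 1000 = 9.94 × 10⁴ μM = 0.0994 M.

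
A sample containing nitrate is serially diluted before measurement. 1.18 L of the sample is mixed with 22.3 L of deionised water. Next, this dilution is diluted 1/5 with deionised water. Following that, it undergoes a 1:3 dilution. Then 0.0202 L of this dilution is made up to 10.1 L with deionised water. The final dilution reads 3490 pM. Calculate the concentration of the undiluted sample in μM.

521 μM

Overall dilution factor = 19.90 × 5 × 3 × 500 = 1.49 × 10⁵.
Original = 3490 pM × 1.49 × 10⁵ = 5.21 × 10⁸ pM = 521 μM.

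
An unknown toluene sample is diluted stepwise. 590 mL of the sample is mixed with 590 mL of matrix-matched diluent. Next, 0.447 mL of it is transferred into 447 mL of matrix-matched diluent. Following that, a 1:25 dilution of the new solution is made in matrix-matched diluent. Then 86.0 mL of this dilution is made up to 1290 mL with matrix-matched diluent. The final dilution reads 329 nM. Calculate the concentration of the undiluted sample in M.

0.247 M

Overall dilution factor = 2 × 1001 × 25 × 15 = 7.51 × 10⁵.
Original = 329 nM × 7.51 × 10⁵ = 2.47 × 10⁸ nM = 0.247 M.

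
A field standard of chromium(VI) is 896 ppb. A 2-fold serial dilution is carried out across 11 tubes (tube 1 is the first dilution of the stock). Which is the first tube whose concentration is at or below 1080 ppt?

tube 10

Tube n has concentration 896 ppb / 2ⁿ.
Need 2ⁿ ≥ 896 ppb / 1080 ppt = 830, so n ≥ 9.70.
First such tube: n = 10.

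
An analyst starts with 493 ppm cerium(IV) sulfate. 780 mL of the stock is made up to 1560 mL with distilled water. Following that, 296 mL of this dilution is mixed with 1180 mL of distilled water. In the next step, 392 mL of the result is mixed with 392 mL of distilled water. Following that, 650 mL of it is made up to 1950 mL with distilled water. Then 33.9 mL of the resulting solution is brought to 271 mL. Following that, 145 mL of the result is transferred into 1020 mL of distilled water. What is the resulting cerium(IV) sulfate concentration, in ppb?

128 ppb

Overall dilution factor = 2 × 4.986 × 2 × 3 × 7.994 × 8.034 = 3843.
493 ppm / 3843 = 0.128 ppm = 128 ppb.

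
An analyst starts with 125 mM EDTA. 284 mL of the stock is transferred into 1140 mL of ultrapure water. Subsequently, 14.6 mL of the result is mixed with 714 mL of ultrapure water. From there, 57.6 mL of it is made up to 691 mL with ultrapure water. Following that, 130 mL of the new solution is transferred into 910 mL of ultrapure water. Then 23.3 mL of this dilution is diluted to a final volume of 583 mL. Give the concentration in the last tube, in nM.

Overall dilution factor = 5.014 × 49.90 × 12.00 × 8 × 25.02 = 6.01 × 10⁵.
125 mM / 6.01 × 10⁵ = 2.08 × 10⁻⁴ mM = 208 nM.

208 nM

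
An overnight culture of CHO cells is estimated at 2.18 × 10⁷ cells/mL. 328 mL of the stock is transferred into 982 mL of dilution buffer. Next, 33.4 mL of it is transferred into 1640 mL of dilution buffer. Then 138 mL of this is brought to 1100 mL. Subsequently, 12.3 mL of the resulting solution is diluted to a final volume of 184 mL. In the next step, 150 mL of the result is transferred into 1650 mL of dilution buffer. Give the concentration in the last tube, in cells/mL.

Overall dilution factor = 3.994 × 50.10 × 7.971 × 14.96 × 12 = 2.86 × 10⁵.
2.18 × 10⁷ cells/mL / 2.86 × 10⁵ = 76.1 cells/mL.

76.1 cells/mL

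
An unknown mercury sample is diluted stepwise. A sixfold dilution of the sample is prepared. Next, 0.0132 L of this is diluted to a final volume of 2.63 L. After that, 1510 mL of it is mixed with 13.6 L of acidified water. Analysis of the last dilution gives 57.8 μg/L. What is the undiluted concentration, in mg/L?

691 mg/L

Overall dilution factor = 6 × 199.2 × 10.01 = 1.20 × 10⁴.
Original = 57.8 μg/L × 1.20 × 10⁴ = 6.91 × 10⁵ μg/L = 691 mg/L.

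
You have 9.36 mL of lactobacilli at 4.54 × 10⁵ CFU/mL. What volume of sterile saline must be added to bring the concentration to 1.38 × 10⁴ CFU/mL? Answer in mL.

299 mL

V₂ = C₁V₁/C₂ = 4.54 × 10⁵ × 9.36 / 1.38 × 10⁴ = 308 mL.
Diluent to add = V₂ − V₁ = 308 − 9.36 = 299 mL.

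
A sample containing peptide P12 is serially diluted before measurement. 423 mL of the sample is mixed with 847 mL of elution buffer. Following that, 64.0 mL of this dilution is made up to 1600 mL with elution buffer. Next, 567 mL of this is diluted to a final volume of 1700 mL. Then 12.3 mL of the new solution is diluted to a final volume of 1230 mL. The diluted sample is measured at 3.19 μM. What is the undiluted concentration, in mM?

Overall dilution factor = 3.002 × 25 × 2.998 × 100 = 2.25 × 10⁴.
Original = 3.19 μM × 2.25 × 10⁴ = 7.18 × 10⁴ μM = 71.8 mM.

71.8 mM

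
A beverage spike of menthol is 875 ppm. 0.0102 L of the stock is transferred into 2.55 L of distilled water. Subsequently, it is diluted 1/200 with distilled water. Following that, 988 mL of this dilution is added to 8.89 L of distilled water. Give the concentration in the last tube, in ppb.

Overall dilution factor = 251 × 200 × 9.998 = 5.02 × 10⁵.
875 ppm / 5.02 × 10⁵ = 1.74 × 10⁻³ ppm = 1.74 ppb.

1.74 ppb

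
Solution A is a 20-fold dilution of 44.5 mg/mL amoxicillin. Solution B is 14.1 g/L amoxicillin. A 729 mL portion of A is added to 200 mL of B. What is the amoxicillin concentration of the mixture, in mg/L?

4780 mg/L

C_A = 44.5 mg/mL / 20 = 2.23 mg/mL.
C_B = 14.1 g/L = 14.1 mg/mL.
C_mix = (C_A·V_A + C_B·V_B)/(V_A + V_B) = (2.23×729 + 14.1×200) / 929.0 = 4.78 mg/mL = 4780 mg/L.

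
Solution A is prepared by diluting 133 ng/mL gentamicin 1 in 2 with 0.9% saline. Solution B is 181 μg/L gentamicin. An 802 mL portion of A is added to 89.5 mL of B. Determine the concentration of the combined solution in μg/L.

78.0 μg/L

C_A = 133 ng/mL / 2 = 66.5 ng/mL.
C_B = 181 μg/L = 181 ng/mL.
C_mix = (C_A·V_A + C_B·V_B)/(V_A + V_B) = (66.5×802 + 181×89.5) / 891.5 = 78.0 ng/mL = 78.0 μg/L.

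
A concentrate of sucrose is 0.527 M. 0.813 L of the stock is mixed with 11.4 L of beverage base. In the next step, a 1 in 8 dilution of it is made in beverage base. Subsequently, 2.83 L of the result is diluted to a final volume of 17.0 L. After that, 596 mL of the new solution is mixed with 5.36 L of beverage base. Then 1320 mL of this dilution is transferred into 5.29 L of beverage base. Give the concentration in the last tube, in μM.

14.6 μM

Overall dilution factor = 15.02 × 8 × 6.007 × 9.993 × 5.008 = 3.61 × 10⁴.
0.527 M / 3.61 × 10⁴ = 1.46 × 10⁻⁵ M = 14.6 μM.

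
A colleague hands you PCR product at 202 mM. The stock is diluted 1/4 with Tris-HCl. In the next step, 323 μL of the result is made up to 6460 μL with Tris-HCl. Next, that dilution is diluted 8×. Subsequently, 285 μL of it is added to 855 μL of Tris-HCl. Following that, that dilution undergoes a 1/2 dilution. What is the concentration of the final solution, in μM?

Overall dilution factor = 4 × 20 × 8 × 4 × 2 = 5120.
202 mM / 5120 = 0.0395 mM = 39.5 μM.

39.5 μM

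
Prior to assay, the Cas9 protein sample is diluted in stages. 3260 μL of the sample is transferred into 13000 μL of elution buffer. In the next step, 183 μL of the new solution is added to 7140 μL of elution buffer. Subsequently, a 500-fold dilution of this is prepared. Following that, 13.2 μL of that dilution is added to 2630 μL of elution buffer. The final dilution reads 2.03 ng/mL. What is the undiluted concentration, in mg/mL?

40.6 mg/mL

Overall dilution factor = 4.988 × 40.02 × 500 × 200.2 = 2.00 × 10⁷.
Original = 2.03 ng/mL × 2.00 × 10⁷ = 4.06 × 10⁷ ng/mL = 40.6 mg/mL.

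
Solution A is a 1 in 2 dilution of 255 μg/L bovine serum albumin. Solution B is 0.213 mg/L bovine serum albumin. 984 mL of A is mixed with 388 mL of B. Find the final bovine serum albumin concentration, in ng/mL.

152 ng/mL

C_A = 255 μg/L / 2 = 127 μg/L.
C_B = 0.213 mg/L = 213 μg/L.
C_mix = (C_A·V_A + C_B·V_B)/(V_A + V_B) = (127×984 + 213×388) / 1372 = 152 μg/L = 152 ng/mL.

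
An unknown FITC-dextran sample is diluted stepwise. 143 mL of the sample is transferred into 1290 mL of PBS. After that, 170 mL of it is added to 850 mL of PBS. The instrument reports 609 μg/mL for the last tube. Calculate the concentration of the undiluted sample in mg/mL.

36.6 mg/mL

Overall dilution factor = 10.02 × 6 = 60.1.
Original = 609 μg/mL × 60.1 = 3.66 × 10⁴ μg/mL = 36.6 mg/mL.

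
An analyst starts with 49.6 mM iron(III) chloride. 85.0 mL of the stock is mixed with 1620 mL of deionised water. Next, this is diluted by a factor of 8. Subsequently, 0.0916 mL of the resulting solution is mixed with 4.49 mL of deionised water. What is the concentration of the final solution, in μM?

6.18 μM

Overall dilution factor = 20.06 × 8 × 50.02 = 8026.
49.6 mM / 8026 = 6.18 × 10⁻³ mM = 6.18 μM.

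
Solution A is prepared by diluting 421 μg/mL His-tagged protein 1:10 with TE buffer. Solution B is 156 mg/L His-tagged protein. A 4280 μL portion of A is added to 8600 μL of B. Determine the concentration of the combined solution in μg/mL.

118 μg/mL

C_A = 421 μg/mL / 10 = 42.1 μg/mL.
C_B = 156 mg/L = 156 μg/mL.
C_mix = (C_A·V_A + C_B·V_B)/(V_A + V_B) = (42.1×4280 + 156×8600) / 12880 = 118 μg/mL.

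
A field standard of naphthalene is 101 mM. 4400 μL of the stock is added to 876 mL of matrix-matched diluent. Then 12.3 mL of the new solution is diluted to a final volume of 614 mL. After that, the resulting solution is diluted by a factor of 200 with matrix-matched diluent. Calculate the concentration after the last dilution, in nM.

50.6 nM

Overall dilution factor = 200.1 × 49.92 × 200 = 2.00 × 10⁶.
101 mM / 2.00 × 10⁶ = 5.06 × 10⁻⁵ mM = 50.6 nM.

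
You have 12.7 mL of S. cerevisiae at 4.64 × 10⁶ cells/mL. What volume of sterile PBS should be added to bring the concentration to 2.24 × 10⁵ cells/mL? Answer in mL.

V₂ = C₁V₁/C₂ = 4.64 × 10⁶ × 12.7 / 2.24 × 10⁵ = 263 mL.
Diluent to add = V₂ − V₁ = 263 − 12.7 = 250 mL.

250 mL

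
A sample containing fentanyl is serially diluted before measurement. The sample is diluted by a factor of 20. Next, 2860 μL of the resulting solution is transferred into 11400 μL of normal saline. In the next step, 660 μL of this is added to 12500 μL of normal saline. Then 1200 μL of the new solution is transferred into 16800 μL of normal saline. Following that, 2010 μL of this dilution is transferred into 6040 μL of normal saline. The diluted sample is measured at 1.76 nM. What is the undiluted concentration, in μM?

210 μM

Overall dilution factor = 20 × 4.986 × 19.94 × 15 × 4.005 = 1.19 × 10⁵.
Original = 1.76 nM × 1.19 × 10⁵ = 2.10 × 10⁵ nM = 210 μM.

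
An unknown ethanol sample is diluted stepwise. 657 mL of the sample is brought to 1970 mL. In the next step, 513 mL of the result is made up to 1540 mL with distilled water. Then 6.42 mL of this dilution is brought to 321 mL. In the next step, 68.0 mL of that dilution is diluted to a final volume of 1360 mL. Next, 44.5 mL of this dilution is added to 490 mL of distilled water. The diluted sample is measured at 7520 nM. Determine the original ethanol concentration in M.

Overall dilution factor = 2.998 × 3.002 × 50 × 20 × 12.01 = 1.08 × 10⁵.
Original = 7520 nM × 1.08 × 10⁵ = 8.13 × 10⁸ nM = 0.813 M.

0.813 M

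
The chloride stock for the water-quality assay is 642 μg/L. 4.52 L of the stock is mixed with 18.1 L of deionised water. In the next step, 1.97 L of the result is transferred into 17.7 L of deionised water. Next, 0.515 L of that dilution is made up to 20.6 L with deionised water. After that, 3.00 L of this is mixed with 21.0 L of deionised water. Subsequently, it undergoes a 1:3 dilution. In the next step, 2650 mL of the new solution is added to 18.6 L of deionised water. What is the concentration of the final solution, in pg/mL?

Overall dilution factor = 5.004 × 9.985 × 40 × 8 × 3 × 8.019 = 3.85 × 10⁵.
642 μg/L / 3.85 × 10⁵ = 1.67 × 10⁻³ μg/L = 1.67 pg/mL.

1.67 pg/mL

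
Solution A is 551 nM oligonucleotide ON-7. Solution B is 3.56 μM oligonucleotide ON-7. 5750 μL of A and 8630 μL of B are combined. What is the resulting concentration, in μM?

C_B = 3.56 μM = 3560 nM.
C_mix = (C_A·V_A + C_B·V_B)/(V_A + V_B) = (551×5750 + 3560×8630) / 14380 = 2357 nM = 2.36 μM.

2.36 μM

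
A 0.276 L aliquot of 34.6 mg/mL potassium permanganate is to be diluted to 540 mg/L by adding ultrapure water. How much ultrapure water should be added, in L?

17.4 L

540 mg/L = 0.540 mg/mL.
V₂ = C₁V₁/C₂ = 34.6 × 0.276 / 0.540 = 17.7 L.
Diluent to add = V₂ − V₁ = 17.7 − 0.276 = 17.4 L.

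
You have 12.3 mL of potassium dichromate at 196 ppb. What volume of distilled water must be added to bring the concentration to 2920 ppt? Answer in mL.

2920 ppt = 2.92 ppb.
V₂ = C₁V₁/C₂ = 196 × 12.3 / 2.92 = 826 mL.
Diluent to add = V₂ − V₁ = 826 − 12.3 = 813 mL.

813 mL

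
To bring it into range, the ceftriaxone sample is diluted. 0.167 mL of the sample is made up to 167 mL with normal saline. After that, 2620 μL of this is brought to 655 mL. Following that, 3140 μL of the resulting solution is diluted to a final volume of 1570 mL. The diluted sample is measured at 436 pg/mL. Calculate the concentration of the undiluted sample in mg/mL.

Overall dilution factor = 1000 × 250 × 500 = 1.25 × 10⁸.
Original = 436 pg/mL × 1.25 × 10⁸ = 5.45 × 10¹⁰ pg/mL = 54.5 mg/mL.

54.5 mg/mL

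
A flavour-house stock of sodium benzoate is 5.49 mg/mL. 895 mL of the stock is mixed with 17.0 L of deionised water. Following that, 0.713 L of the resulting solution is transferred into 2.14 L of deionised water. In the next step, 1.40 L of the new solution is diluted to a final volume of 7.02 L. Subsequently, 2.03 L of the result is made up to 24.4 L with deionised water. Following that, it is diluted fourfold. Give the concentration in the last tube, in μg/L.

Overall dilution factor = 19.99 × 4.001 × 5.014 × 12.02 × 4 = 1.93 × 10⁴.
5.49 mg/mL / 1.93 × 10⁴ = 2.85 × 10⁻⁴ mg/mL = 285 μg/L.

285 μg/L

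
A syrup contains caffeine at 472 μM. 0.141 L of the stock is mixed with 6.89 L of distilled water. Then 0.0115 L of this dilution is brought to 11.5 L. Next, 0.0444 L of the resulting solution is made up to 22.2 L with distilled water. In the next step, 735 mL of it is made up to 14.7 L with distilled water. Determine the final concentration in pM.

0.947 pM

Overall dilution factor = 49.87 × 1000 × 500 × 20 = 4.99 × 10⁸.
472 μM / 4.99 × 10⁸ = 9.47 × 10⁻⁷ μM = 0.947 pM.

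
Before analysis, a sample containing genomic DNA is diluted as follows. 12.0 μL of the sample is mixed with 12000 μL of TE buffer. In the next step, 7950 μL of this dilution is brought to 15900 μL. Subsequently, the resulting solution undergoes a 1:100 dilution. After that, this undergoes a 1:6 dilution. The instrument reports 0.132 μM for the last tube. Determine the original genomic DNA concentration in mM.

Overall dilution factor = 1001 × 2 × 100 × 6 = 1.20 × 10⁶.
Original = 0.132 μM × 1.20 × 10⁶ = 1.59 × 10⁵ μM = 159 mM.

159 mM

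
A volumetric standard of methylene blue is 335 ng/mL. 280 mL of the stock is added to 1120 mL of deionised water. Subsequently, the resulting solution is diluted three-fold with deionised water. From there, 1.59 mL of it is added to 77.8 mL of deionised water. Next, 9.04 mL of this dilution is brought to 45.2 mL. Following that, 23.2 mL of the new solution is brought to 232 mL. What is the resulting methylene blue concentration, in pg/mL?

8.95 pg/mL

Overall dilution factor = 5 × 3 × 49.93 × 5 × 10 = 3.74 × 10⁴.
335 ng/mL / 3.74 × 10⁴ = 8.95 × 10⁻³ ng/mL = 8.95 pg/mL.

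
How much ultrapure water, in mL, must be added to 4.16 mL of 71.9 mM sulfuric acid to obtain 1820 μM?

160 mL

1820 μM = 1.82 mM.
V₂ = C₁V₁/C₂ = 71.9 × 4.16 / 1.82 = 164 mL.
Diluent to add = V₂ − V₁ = 164 − 4.16 = 160 mL.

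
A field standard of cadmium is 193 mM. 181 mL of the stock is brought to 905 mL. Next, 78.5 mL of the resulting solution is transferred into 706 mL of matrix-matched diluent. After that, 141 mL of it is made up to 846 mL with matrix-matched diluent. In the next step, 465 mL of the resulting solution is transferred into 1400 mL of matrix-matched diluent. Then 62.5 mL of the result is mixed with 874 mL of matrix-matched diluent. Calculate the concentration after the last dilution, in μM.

10.7 μM

Overall dilution factor = 5 × 9.994 × 6 × 4.011 × 14.98 = 1.80 × 10⁴.
193 mM / 1.80 × 10⁴ = 0.0107 mM = 10.7 μM.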